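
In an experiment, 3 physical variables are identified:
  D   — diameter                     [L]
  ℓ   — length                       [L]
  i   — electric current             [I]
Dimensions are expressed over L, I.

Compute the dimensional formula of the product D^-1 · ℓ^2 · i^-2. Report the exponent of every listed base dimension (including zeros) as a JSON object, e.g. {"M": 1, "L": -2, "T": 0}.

{"L": 1, "I": -2}

Exponent matrix [L,I] × [D,ℓ,i]:
  L: [ 1  1  0]
  I: [ 0  0  1]
  [L]: (-1)·1+(2)·1+(-2)·0 = 1
  [I]: (-1)·0+(2)·0+(-2)·1 = -2
⇒ L I^-2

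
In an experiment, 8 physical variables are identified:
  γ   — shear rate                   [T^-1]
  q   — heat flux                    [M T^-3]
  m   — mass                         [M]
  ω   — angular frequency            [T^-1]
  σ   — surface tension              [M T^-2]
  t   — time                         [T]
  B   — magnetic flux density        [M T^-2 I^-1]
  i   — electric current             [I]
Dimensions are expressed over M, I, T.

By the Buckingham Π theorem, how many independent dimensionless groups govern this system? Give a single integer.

5

Write exponents as rows M,I,T / cols γ,q,m,ω,σ,t,B,i:
  M: [ 0  1  1  0  1  0  1  0]
  I: [ 0  0  0  0  0  0 -1  1]
  T: [-1 -3  0 -1 -2  1 -2  0]
RREF → pivots at {γ,q,B} ⇒ r = 3
n=8, r=3 ⇒ 5 dimensionless groups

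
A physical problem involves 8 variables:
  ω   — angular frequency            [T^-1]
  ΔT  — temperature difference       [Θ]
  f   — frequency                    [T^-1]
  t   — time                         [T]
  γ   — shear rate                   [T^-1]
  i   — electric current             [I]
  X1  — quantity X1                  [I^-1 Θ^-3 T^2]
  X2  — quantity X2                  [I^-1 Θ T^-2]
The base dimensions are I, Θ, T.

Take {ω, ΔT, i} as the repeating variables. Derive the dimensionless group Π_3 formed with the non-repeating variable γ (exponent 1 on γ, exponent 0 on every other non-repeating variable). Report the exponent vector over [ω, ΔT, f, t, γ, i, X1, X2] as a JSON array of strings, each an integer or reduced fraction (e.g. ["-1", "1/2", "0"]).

Exponent matrix [I,Θ,T] × [ω,ΔT,f,t,γ,i,X1,X2]:
  I: [ 0  0  0  0  0  1 -1 -1]
  Θ: [ 0  1  0  0  0  0 -3  1]
  T: [-1  0 -1  1 -1  0  2 -2]
RREF → pivots at {ω,ΔT,i} ⇒ r = 3
Repeat: ω,ΔT,i; free: f,t,γ,X1,X2
RREF:
  r0: [   1    0    1   -1    1    0   -2    2]
  r1: [   0    1    0    0    0    0   -3    1]
  r2: [   0    0    0    0    0    1   -1   -1]
Fix exponent of γ at 1, f at 0, t at 0, X1 at 0, X2 at 0; solve each RREF row for its pivot's exponent:
  r0: exp(ω) + (1)·1 = 0 ⇒ exp(ω) = -1
  r1: exp(ΔT) + (0)·1 = 0 ⇒ exp(ΔT) = 0
  r2: exp(i) + (0)·1 = 0 ⇒ exp(i) = 0
Π_3 = ω^-1 · γ

["-1", "0", "0", "0", "1", "0", "0", "0"]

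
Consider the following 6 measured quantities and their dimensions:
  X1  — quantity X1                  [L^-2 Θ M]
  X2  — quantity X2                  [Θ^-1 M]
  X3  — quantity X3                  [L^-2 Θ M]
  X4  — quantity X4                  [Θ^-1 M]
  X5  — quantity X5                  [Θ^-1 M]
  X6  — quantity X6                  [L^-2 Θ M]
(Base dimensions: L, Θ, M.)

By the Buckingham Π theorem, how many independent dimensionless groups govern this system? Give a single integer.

4

Write exponents as rows L,Θ,M / cols X1,X2,X3,X4,X5,X6:
  L: [-2  0 -2  0  0 -2]
  Θ: [ 1 -1  1 -1 -1  1]
  M: [ 1  1  1  1  1  1]
Echelon form has 2 nonzero rows (pivots: X1,X2)
Π count = n − r = 6 − 2 = 4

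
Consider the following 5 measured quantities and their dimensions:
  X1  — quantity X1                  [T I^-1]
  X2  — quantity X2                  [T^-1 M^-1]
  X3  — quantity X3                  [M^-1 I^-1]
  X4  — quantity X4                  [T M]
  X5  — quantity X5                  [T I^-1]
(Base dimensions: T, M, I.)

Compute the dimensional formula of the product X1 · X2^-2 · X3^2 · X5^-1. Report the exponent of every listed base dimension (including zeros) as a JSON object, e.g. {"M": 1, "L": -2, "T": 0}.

{"T": 2, "M": 0, "I": -2}

Write exponents as rows T,M,I / cols X1,X2,X3,X4,X5:
  T: [ 1 -1  0  1  1]
  M: [ 0 -1 -1  1  0]
  I: [-1  0 -1  0 -1]
  [T]: (1)·1+(-2)·-1+(2)·0+(-1)·1 = 2
  [M]: (1)·0+(-2)·-1+(2)·-1+(-1)·0 = 0
  [I]: (1)·-1+(-2)·0+(2)·-1+(-1)·-1 = -2
⇒ T^2 I^-2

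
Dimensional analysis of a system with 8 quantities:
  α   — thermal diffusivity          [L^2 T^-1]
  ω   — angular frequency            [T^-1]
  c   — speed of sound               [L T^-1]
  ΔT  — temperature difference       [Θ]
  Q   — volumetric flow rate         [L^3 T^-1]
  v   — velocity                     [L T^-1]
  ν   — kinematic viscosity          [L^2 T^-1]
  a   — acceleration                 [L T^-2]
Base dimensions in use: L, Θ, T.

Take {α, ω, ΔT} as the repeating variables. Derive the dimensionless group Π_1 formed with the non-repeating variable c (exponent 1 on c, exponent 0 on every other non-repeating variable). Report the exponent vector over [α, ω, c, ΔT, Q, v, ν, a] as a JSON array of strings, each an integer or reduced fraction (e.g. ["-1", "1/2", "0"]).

Write exponents as rows L,Θ,T / cols α,ω,c,ΔT,Q,v,ν,a:
  L: [ 2  0  1  0  3  1  2  1]
  Θ: [ 0  0  0  1  0  0  0  0]
  T: [-1 -1 -1  0 -1 -1 -1 -2]
RREF → pivots at {α,ω,ΔT} ⇒ r = 3
Pivot set = {α,ω,ΔT}, free = {c,Q,v,ν,a}
RREF:
  r0: [   1    0  1/2    0  3/2  1/2    1  1/2]
  r1: [   0    1  1/2    0 -1/2  1/2    0  3/2]
  r2: [   0    0    0    1    0    0    0    0]
Fix exponent of c at 1, Q at 0, v at 0, ν at 0, a at 0; solve each RREF row for its pivot's exponent:
  r0: exp(α) + (1/2)·1 = 0 ⇒ exp(α) = -1/2
  r1: exp(ω) + (1/2)·1 = 0 ⇒ exp(ω) = -1/2
  r2: exp(ΔT) + (0)·1 = 0 ⇒ exp(ΔT) = 0
Π_1 = α^(-1/2) · ω^(-1/2) · c

["-1/2", "-1/2", "1", "0", "0", "0", "0", "0"]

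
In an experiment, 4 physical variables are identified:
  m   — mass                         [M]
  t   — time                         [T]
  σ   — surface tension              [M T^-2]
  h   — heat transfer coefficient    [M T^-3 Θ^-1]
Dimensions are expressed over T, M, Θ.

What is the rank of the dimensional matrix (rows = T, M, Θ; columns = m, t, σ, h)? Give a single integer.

3

Write exponents as rows T,M,Θ / cols m,t,σ,h:
  T: [ 0  1 -2 -3]
  M: [ 1  0  1  1]
  Θ: [ 0  0  0 -1]
RREF → pivots at {m,t,h} ⇒ r = 3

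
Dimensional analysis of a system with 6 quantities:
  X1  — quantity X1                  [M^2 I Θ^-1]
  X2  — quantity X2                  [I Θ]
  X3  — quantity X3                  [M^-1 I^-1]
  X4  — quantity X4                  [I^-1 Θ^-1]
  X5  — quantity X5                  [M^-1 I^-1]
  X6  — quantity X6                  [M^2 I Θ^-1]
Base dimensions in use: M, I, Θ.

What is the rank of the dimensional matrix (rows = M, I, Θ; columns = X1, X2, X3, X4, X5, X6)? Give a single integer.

2

Dimensional matrix (M×I×Θ by X1×X2×X3×X4×X5×X6):
  M: [ 2  0 -1  0 -1  2]
  I: [ 1  1 -1 -1 -1  1]
  Θ: [-1  1  0 -1  0 -1]
RREF → pivots at {X1,X2} ⇒ r = 2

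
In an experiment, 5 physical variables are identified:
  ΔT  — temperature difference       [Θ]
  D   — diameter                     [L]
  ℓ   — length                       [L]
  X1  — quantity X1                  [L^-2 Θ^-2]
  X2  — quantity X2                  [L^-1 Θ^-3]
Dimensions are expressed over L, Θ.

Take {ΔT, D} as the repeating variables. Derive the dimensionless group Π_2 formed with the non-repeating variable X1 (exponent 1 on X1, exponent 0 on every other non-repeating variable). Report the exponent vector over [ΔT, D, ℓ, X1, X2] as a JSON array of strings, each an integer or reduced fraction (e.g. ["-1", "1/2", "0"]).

Exponent matrix [L,Θ] × [ΔT,D,ℓ,X1,X2]:
  L: [ 0  1  1 -2 -1]
  Θ: [ 1  0  0 -2 -3]
Echelon form has 2 nonzero rows (pivots: ΔT,D)
Pivot set = {ΔT,D}, free = {ℓ,X1,X2}
RREF:
  r0: [   1    0    0   -2   -3]
  r1: [   0    1    1   -2   -1]
Fix exponent of X1 at 1, ℓ at 0, X2 at 0; solve each RREF row for its pivot's exponent:
  r0: exp(ΔT) + (-2)·1 = 0 ⇒ exp(ΔT) = 2
  r1: exp(D) + (-2)·1 = 0 ⇒ exp(D) = 2
Π_2 = ΔT^2 · D^2 · X1

["2", "2", "0", "1", "0"]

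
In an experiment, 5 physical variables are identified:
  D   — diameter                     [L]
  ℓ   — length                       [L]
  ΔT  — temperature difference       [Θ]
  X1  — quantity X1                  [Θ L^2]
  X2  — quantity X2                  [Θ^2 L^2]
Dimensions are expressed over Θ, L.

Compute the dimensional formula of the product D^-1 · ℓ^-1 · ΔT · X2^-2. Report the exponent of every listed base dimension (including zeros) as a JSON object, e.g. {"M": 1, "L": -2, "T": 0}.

Exponent matrix [Θ,L] × [D,ℓ,ΔT,X1,X2]:
  Θ: [ 0  0  1  1  2]
  L: [ 1  1  0  2  2]
  [Θ]: (-1)·0+(-1)·0+(1)·1+(-2)·2 = -3
  [L]: (-1)·1+(-1)·1+(1)·0+(-2)·2 = -6
⇒ Θ^-3 L^-6

{"Θ": -3, "L": -6}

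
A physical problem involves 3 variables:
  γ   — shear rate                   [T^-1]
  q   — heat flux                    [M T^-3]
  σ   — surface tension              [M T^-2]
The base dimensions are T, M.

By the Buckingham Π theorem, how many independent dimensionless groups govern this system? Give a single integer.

Exponent matrix [T,M] × [γ,q,σ]:
  T: [-1 -3 -2]
  M: [ 0  1  1]
Echelon form has 2 nonzero rows (pivots: γ,q)
n=3, r=2 ⇒ 1 dimensionless group

1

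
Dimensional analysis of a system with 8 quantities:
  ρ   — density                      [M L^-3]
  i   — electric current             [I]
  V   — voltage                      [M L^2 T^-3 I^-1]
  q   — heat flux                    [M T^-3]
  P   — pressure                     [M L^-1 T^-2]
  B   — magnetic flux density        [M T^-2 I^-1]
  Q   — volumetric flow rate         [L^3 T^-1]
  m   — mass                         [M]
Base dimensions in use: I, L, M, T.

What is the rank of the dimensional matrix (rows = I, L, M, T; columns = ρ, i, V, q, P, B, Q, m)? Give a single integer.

4

Write exponents as rows I,L,M,T / cols ρ,i,V,q,P,B,Q,m:
  I: [ 0  1 -1  0  0 -1  0  0]
  L: [-3  0  2  0 -1  0  3  0]
  M: [ 1  0  1  1  1  1  0  1]
  T: [ 0  0 -3 -3 -2 -2 -1  0]
RREF → pivots at {ρ,i,V,q} ⇒ r = 4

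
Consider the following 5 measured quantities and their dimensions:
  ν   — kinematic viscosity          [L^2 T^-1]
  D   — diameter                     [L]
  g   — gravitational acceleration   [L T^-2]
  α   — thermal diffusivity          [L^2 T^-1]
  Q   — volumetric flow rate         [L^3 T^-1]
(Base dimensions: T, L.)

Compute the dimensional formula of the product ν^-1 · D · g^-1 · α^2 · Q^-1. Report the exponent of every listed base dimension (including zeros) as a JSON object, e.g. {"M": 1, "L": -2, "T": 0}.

{"T": 2, "L": -1}

Dimensional matrix (T×L by ν×D×g×α×Q):
  T: [-1  0 -2 -1 -1]
  L: [ 2  1  1  2  3]
  [T]: (-1)·-1+(1)·0+(-1)·-2+(2)·-1+(-1)·-1 = 2
  [L]: (-1)·2+(1)·1+(-1)·1+(2)·2+(-1)·3 = -1
⇒ T^2 L^-1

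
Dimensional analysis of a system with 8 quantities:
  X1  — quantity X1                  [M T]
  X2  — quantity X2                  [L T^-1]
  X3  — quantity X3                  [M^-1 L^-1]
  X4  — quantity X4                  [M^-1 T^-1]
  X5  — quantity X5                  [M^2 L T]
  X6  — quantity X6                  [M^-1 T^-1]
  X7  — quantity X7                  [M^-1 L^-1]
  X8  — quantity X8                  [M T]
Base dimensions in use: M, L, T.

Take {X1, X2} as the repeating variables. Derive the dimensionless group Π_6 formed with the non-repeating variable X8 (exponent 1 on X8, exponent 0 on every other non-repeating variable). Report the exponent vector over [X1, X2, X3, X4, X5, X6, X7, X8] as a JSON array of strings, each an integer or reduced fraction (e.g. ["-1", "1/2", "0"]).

Write exponents as rows M,L,T / cols X1,X2,X3,X4,X5,X6,X7,X8:
  M: [ 1  0 -1 -1  2 -1 -1  1]
  L: [ 0  1 -1  0  1  0 -1  0]
  T: [ 1 -1  0 -1  1 -1  0  1]
Row reduction gives pivot columns X1,X2; rank = 2
Repeat: X1,X2; free: X3,X4,X5,X6,X7,X8
RREF:
  r0: [   1    0   -1   -1    2   -1   -1    1]
  r1: [   0    1   -1    0    1    0   -1    0]
  r2: [   0    0    0    0    0    0    0    0]
Fix exponent of X8 at 1, X3 at 0, X4 at 0, X5 at 0, X6 at 0, X7 at 0; solve each RREF row for its pivot's exponent:
  r0: exp(X1) + (1)·1 = 0 ⇒ exp(X1) = -1
  r1: exp(X2) + (0)·1 = 0 ⇒ exp(X2) = 0
Π_6 = X1^-1 · X8

["-1", "0", "0", "0", "0", "0", "0", "1"]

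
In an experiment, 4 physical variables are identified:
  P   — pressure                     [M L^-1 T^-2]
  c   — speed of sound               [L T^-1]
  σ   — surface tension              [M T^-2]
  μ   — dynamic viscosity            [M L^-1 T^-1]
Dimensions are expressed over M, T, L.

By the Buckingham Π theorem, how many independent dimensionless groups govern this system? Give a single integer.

Exponent matrix [M,T,L] × [P,c,σ,μ]:
  M: [ 1  0  1  1]
  T: [-2 -1 -2 -1]
  L: [-1  1  0 -1]
Row reduction gives pivot columns P,c,σ; rank = 3
n=4, r=3 ⇒ 1 dimensionless group

1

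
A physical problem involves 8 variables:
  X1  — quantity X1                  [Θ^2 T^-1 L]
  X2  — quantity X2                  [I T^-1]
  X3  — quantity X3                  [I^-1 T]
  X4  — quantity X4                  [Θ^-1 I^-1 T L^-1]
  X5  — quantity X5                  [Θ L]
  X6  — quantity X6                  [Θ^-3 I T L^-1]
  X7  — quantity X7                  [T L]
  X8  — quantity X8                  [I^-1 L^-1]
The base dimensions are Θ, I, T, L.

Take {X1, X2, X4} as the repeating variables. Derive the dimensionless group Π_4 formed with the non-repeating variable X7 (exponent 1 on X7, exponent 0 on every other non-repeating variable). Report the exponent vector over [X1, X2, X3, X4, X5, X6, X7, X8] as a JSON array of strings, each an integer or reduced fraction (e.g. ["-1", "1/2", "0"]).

Dimensional matrix (Θ×I×T×L by X1×X2×X3×X4×X5×X6×X7×X8):
  Θ: [ 2  0  0 -1  1 -3  0  0]
  I: [ 0  1 -1 -1  0  1  0 -1]
  T: [-1 -1  1  1  0  1  1  0]
  L: [ 1  0  0 -1  1 -1  1 -1]
Row reduction gives pivot columns X1,X2,X4; rank = 3
Repeat: X1,X2,X4; free: X3,X5,X6,X7,X8
RREF:
  r0: [   1    0    0    0    0   -2   -1    1]
  r1: [   0    1   -1    0   -1    0   -2    1]
  r2: [   0    0    0    1   -1   -1   -2    2]
  r3: [   0    0    0    0    0    0    0    0]
Fix exponent of X7 at 1, X3 at 0, X5 at 0, X6 at 0, X8 at 0; solve each RREF row for its pivot's exponent:
  r0: exp(X1) + (-1)·1 = 0 ⇒ exp(X1) = 1
  r1: exp(X2) + (-2)·1 = 0 ⇒ exp(X2) = 2
  r2: exp(X4) + (-2)·1 = 0 ⇒ exp(X4) = 2
Π_4 = X1 · X2^2 · X4^2 · X7

["1", "2", "0", "2", "0", "0", "1", "0"]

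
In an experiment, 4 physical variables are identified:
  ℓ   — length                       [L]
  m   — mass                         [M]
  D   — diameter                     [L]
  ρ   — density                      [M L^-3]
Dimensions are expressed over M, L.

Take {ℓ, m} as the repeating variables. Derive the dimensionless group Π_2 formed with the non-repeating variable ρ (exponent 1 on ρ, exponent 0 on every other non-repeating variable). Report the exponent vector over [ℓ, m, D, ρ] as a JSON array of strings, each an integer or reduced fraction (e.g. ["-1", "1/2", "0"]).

["3", "-1", "0", "1"]

Dimensional matrix (M×L by ℓ×m×D×ρ):
  M: [ 0  1  0  1]
  L: [ 1  0  1 -3]
Echelon form has 2 nonzero rows (pivots: ℓ,m)
Pivot set = {ℓ,m}, free = {D,ρ}
RREF:
  r0: [   1    0    1   -3]
  r1: [   0    1    0    1]
Fix exponent of ρ at 1, D at 0; solve each RREF row for its pivot's exponent:
  r0: exp(ℓ) + (-3)·1 = 0 ⇒ exp(ℓ) = 3
  r1: exp(m) + (1)·1 = 0 ⇒ exp(m) = -1
Π_2 = ℓ^3 · m^-1 · ρ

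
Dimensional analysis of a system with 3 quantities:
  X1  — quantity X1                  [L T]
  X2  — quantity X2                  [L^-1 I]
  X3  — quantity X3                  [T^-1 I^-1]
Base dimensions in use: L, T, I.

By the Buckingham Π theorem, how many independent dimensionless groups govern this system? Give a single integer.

Write exponents as rows L,T,I / cols X1,X2,X3:
  L: [ 1 -1  0]
  T: [ 1  0 -1]
  I: [ 0  1 -1]
Row reduction gives pivot columns X1,X2; rank = 2
Π count = n − r = 3 − 2 = 1

1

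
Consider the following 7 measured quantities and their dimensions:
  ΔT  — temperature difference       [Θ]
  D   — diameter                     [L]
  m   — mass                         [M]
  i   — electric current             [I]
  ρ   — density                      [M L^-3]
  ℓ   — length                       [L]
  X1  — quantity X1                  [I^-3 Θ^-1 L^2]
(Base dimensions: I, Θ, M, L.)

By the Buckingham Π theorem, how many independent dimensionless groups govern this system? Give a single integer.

3

Exponent matrix [I,Θ,M,L] × [ΔT,D,m,i,ρ,ℓ,X1]:
  I: [ 0  0  0  1  0  0 -3]
  Θ: [ 1  0  0  0  0  0 -1]
  M: [ 0  0  1  0  1  0  0]
  L: [ 0  1  0  0 -3  1  2]
Echelon form has 4 nonzero rows (pivots: ΔT,D,m,i)
n=7, r=4 ⇒ 3 dimensionless groups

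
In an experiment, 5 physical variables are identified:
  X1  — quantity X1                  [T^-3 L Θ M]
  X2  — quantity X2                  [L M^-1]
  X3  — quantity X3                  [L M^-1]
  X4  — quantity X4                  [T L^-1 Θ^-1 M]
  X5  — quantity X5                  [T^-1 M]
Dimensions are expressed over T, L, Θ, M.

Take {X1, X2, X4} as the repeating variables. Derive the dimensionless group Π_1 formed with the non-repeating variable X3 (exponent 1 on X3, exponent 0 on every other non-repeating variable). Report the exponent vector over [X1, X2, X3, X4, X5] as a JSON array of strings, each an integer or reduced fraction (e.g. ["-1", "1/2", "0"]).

Write exponents as rows T,L,Θ,M / cols X1,X2,X3,X4,X5:
  T: [-3  0  0  1 -1]
  L: [ 1  1  1 -1  0]
  Θ: [ 1  0  0 -1  0]
  M: [ 1 -1 -1  1  1]
Row reduction gives pivot columns X1,X2,X4; rank = 3
Pivot set = {X1,X2,X4}, free = {X3,X5}
RREF:
  r0: [   1    0    0    0  1/2]
  r1: [   0    1    1    0    0]
  r2: [   0    0    0    1  1/2]
  r3: [   0    0    0    0    0]
Fix exponent of X3 at 1, X5 at 0; solve each RREF row for its pivot's exponent:
  r0: exp(X1) + (0)·1 = 0 ⇒ exp(X1) = 0
  r1: exp(X2) + (1)·1 = 0 ⇒ exp(X2) = -1
  r2: exp(X4) + (0)·1 = 0 ⇒ exp(X4) = 0
Π_1 = X2^-1 · X3

["0", "-1", "1", "0", "0"]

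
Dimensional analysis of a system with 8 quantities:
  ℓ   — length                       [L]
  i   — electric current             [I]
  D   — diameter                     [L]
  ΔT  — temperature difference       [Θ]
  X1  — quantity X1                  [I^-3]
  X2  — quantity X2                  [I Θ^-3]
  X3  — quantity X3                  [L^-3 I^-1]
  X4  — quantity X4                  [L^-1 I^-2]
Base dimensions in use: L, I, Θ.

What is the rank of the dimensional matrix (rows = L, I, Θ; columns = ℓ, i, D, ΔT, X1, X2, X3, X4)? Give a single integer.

3

Exponent matrix [L,I,Θ] × [ℓ,i,D,ΔT,X1,X2,X3,X4]:
  L: [ 1  0  1  0  0  0 -3 -1]
  I: [ 0  1  0  0 -3  1 -1 -2]
  Θ: [ 0  0  0  1  0 -3  0  0]
Echelon form has 3 nonzero rows (pivots: ℓ,i,ΔT)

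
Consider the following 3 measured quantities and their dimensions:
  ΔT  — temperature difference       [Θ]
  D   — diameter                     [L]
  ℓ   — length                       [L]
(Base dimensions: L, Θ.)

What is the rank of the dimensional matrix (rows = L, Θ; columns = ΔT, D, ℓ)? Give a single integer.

2

Dimensional matrix (L×Θ by ΔT×D×ℓ):
  L: [ 0  1  1]
  Θ: [ 1  0  0]
Row reduction gives pivot columns ΔT,D; rank = 2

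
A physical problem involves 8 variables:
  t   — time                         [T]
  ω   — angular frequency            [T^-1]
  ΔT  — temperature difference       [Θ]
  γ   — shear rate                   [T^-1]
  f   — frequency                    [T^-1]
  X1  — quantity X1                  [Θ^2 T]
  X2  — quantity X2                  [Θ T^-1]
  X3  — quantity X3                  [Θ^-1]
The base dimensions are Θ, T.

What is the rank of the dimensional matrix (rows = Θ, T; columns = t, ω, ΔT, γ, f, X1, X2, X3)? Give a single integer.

Dimensional matrix (Θ×T by t×ω×ΔT×γ×f×X1×X2×X3):
  Θ: [ 0  0  1  0  0  2  1 -1]
  T: [ 1 -1  0 -1 -1  1 -1  0]
Echelon form has 2 nonzero rows (pivots: t,ΔT)

2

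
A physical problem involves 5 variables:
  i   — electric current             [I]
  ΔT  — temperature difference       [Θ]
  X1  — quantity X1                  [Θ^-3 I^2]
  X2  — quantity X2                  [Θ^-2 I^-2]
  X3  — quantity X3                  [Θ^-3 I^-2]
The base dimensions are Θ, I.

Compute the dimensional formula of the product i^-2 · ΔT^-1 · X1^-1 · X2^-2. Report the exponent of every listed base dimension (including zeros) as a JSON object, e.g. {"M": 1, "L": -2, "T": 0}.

{"Θ": 6, "I": 0}

Dimensional matrix (Θ×I by i×ΔT×X1×X2×X3):
  Θ: [ 0  1 -3 -2 -3]
  I: [ 1  0  2 -2 -2]
  [Θ]: (-2)·0+(-1)·1+(-1)·-3+(-2)·-2 = 6
  [I]: (-2)·1+(-1)·0+(-1)·2+(-2)·-2 = 0
⇒ Θ^6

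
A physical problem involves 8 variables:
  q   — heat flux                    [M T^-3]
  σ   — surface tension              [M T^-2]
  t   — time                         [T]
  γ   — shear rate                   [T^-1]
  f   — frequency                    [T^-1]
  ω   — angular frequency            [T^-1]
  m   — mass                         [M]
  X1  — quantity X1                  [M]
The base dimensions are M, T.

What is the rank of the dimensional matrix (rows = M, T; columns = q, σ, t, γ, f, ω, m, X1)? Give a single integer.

Write exponents as rows M,T / cols q,σ,t,γ,f,ω,m,X1:
  M: [ 1  1  0  0  0  0  1  1]
  T: [-3 -2  1 -1 -1 -1  0  0]
Row reduction gives pivot columns q,σ; rank = 2

2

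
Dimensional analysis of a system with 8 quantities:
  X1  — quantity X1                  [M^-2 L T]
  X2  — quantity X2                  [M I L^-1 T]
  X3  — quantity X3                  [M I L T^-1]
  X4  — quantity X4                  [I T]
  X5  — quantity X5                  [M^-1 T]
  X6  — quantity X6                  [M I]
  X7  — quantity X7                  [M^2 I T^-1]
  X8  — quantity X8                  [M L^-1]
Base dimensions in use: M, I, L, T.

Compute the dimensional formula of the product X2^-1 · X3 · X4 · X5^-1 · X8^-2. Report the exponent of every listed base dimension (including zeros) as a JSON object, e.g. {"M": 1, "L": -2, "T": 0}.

Dimensional matrix (M×I×L×T by X1×X2×X3×X4×X5×X6×X7×X8):
  M: [-2  1  1  0 -1  1  2  1]
  I: [ 0  1  1  1  0  1  1  0]
  L: [ 1 -1  1  0  0  0  0 -1]
  T: [ 1  1 -1  1  1  0 -1  0]
  [M]: (-1)·1+(1)·1+(1)·0+(-1)·-1+(-2)·1 = -1
  [I]: (-1)·1+(1)·1+(1)·1+(-1)·0+(-2)·0 = 1
  [L]: (-1)·-1+(1)·1+(1)·0+(-1)·0+(-2)·-1 = 4
  [T]: (-1)·1+(1)·-1+(1)·1+(-1)·1+(-2)·0 = -2
⇒ M^-1 I L^4 T^-2

{"M": -1, "I": 1, "L": 4, "T": -2}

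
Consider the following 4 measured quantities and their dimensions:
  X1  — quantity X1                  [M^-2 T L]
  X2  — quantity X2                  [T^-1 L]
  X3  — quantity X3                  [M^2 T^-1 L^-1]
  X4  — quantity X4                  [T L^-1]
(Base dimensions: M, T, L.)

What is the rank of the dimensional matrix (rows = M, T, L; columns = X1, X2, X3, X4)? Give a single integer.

Exponent matrix [M,T,L] × [X1,X2,X3,X4]:
  M: [-2  0  2  0]
  T: [ 1 -1 -1  1]
  L: [ 1  1 -1 -1]
Row reduction gives pivot columns X1,X2; rank = 2

2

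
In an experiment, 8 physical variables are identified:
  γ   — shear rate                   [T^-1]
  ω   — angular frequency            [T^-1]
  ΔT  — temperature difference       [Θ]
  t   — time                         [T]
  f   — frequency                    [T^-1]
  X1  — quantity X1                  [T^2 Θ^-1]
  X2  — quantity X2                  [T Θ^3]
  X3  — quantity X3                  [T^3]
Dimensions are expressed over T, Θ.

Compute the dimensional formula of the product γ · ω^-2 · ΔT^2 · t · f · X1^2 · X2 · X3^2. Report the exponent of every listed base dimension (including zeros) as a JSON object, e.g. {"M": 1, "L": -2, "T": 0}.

Exponent matrix [T,Θ] × [γ,ω,ΔT,t,f,X1,X2,X3]:
  T: [-1 -1  0  1 -1  2  1  3]
  Θ: [ 0  0  1  0  0 -1  3  0]
  [T]: (1)·-1+(-2)·-1+(2)·0+(1)·1+(1)·-1+(2)·2+(1)·1+(2)·3 = 12
  [Θ]: (1)·0+(-2)·0+(2)·1+(1)·0+(1)·0+(2)·-1+(1)·3+(2)·0 = 3
⇒ T^12 Θ^3

{"T": 12, "Θ": 3}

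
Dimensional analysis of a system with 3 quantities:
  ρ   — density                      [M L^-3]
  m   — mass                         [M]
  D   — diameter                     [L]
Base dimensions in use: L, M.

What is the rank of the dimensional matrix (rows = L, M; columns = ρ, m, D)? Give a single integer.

Exponent matrix [L,M] × [ρ,m,D]:
  L: [-3  0  1]
  M: [ 1  1  0]
RREF → pivots at {ρ,m} ⇒ r = 2

2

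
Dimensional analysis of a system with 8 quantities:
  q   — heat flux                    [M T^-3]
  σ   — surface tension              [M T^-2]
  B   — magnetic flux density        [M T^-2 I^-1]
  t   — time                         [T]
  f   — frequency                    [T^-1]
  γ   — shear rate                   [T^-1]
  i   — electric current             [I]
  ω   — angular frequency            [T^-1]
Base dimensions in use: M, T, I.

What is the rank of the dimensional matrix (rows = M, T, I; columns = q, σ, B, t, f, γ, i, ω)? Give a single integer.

3

Exponent matrix [M,T,I] × [q,σ,B,t,f,γ,i,ω]:
  M: [ 1  1  1  0  0  0  0  0]
  T: [-3 -2 -2  1 -1 -1  0 -1]
  I: [ 0  0 -1  0  0  0  1  0]
Echelon form has 3 nonzero rows (pivots: q,σ,B)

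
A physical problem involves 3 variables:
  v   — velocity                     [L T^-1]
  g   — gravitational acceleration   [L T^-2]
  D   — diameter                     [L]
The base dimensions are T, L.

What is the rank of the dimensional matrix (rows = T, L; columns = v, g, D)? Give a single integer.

2

Dimensional matrix (T×L by v×g×D):
  T: [-1 -2  0]
  L: [ 1  1  1]
RREF → pivots at {v,g} ⇒ r = 2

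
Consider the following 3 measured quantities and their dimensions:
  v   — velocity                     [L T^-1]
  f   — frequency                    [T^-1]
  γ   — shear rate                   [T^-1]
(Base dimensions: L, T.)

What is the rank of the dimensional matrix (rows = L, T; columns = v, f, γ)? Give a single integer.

Exponent matrix [L,T] × [v,f,γ]:
  L: [ 1  0  0]
  T: [-1 -1 -1]
Echelon form has 2 nonzero rows (pivots: v,f)

2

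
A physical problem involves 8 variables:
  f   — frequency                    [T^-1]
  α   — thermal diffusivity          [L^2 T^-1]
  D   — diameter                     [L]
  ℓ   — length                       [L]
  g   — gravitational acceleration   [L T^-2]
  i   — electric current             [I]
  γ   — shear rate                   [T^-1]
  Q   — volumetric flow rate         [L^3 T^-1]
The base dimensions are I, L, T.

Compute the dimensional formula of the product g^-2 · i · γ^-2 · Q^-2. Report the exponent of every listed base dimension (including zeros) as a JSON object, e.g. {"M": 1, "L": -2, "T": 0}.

Exponent matrix [I,L,T] × [f,α,D,ℓ,g,i,γ,Q]:
  I: [ 0  0  0  0  0  1  0  0]
  L: [ 0  2  1  1  1  0  0  3]
  T: [-1 -1  0  0 -2  0 -1 -1]
  [I]: (-2)·0+(1)·1+(-2)·0+(-2)·0 = 1
  [L]: (-2)·1+(1)·0+(-2)·0+(-2)·3 = -8
  [T]: (-2)·-2+(1)·0+(-2)·-1+(-2)·-1 = 8
⇒ I L^-8 T^8

{"I": 1, "L": -8, "T": 8}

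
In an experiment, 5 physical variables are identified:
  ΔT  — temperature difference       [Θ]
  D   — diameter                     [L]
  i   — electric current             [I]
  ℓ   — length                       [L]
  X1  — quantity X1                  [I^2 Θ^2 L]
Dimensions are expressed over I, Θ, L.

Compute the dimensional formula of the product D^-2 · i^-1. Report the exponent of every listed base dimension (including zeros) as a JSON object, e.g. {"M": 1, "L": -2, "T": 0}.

Dimensional matrix (I×Θ×L by ΔT×D×i×ℓ×X1):
  I: [ 0  0  1  0  2]
  Θ: [ 1  0  0  0  2]
  L: [ 0  1  0  1  1]
  [I]: (-2)·0+(-1)·1 = -1
  [Θ]: (-2)·0+(-1)·0 = 0
  [L]: (-2)·1+(-1)·0 = -2
⇒ I^-1 L^-2

{"I": -1, "Θ": 0, "L": -2}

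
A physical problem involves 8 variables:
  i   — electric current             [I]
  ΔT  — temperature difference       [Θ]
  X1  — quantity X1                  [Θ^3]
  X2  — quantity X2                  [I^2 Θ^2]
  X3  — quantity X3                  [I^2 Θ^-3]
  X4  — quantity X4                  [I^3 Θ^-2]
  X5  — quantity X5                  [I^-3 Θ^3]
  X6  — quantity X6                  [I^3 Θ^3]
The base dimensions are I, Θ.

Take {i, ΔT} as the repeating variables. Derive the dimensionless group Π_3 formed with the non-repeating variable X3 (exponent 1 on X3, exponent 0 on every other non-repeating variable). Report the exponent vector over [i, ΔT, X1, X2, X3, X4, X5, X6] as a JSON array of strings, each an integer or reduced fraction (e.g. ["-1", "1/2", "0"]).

Write exponents as rows I,Θ / cols i,ΔT,X1,X2,X3,X4,X5,X6:
  I: [ 1  0  0  2  2  3 -3  3]
  Θ: [ 0  1  3  2 -3 -2  3  3]
Row reduction gives pivot columns i,ΔT; rank = 2
Repeat: i,ΔT; free: X1,X2,X3,X4,X5,X6
RREF:
  r0: [   1    0    0    2    2    3   -3    3]
  r1: [   0    1    3    2   -3   -2    3    3]
Fix exponent of X3 at 1, X1 at 0, X2 at 0, X4 at 0, X5 at 0, X6 at 0; solve each RREF row for its pivot's exponent:
  r0: exp(i) + (2)·1 = 0 ⇒ exp(i) = -2
  r1: exp(ΔT) + (-3)·1 = 0 ⇒ exp(ΔT) = 3
Π_3 = i^-2 · ΔT^3 · X3

["-2", "3", "0", "0", "1", "0", "0", "0"]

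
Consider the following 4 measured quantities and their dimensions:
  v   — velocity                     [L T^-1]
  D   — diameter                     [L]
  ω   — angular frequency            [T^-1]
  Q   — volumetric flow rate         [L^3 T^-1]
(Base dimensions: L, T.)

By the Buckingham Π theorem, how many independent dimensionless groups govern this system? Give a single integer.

Write exponents as rows L,T / cols v,D,ω,Q:
  L: [ 1  1  0  3]
  T: [-1  0 -1 -1]
Echelon form has 2 nonzero rows (pivots: v,D)
4 vars − rank 2 = 2 Π groups

2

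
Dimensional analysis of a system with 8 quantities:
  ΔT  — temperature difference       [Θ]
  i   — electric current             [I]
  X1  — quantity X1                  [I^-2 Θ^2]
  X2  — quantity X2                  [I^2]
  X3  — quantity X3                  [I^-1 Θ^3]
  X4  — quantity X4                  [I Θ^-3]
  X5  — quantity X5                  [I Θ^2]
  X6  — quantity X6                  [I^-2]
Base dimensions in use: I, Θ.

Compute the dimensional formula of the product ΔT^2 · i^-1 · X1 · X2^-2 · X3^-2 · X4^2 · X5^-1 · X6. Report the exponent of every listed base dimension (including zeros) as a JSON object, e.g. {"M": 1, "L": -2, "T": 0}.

Exponent matrix [I,Θ] × [ΔT,i,X1,X2,X3,X4,X5,X6]:
  I: [ 0  1 -2  2 -1  1  1 -2]
  Θ: [ 1  0  2  0  3 -3  2  0]
  [I]: (2)·0+(-1)·1+(1)·-2+(-2)·2+(-2)·-1+(2)·1+(-1)·1+(1)·-2 = -6
  [Θ]: (2)·1+(-1)·0+(1)·2+(-2)·0+(-2)·3+(2)·-3+(-1)·2+(1)·0 = -10
⇒ I^-6 Θ^-10

{"I": -6, "Θ": -10}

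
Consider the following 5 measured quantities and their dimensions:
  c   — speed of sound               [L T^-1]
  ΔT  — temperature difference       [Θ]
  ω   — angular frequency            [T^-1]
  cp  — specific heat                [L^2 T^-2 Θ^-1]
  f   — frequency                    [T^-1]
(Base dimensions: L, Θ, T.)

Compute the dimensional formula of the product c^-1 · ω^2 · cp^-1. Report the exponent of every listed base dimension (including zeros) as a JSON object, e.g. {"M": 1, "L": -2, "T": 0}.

Exponent matrix [L,Θ,T] × [c,ΔT,ω,cp,f]:
  L: [ 1  0  0  2  0]
  Θ: [ 0  1  0 -1  0]
  T: [-1  0 -1 -2 -1]
  [L]: (-1)·1+(2)·0+(-1)·2 = -3
  [Θ]: (-1)·0+(2)·0+(-1)·-1 = 1
  [T]: (-1)·-1+(2)·-1+(-1)·-2 = 1
⇒ L^-3 Θ T

{"L": -3, "Θ": 1, "T": 1}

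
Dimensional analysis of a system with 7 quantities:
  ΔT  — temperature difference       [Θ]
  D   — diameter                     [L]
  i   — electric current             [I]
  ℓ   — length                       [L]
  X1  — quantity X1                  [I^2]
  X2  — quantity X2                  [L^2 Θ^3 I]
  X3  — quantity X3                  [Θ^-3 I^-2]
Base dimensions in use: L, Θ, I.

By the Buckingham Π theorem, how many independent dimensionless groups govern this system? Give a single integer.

Write exponents as rows L,Θ,I / cols ΔT,D,i,ℓ,X1,X2,X3:
  L: [ 0  1  0  1  0  2  0]
  Θ: [ 1  0  0  0  0  3 -3]
  I: [ 0  0  1  0  2  1 -2]
Row reduction gives pivot columns ΔT,D,i; rank = 3
Π count = n − r = 7 − 3 = 4

4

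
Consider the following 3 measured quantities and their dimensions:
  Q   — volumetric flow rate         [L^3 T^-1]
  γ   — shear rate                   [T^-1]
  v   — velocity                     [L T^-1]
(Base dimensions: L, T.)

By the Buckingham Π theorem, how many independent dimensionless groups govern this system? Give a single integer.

1

Dimensional matrix (L×T by Q×γ×v):
  L: [ 3  0  1]
  T: [-1 -1 -1]
RREF → pivots at {Q,γ} ⇒ r = 2
3 vars − rank 2 = 1 Π group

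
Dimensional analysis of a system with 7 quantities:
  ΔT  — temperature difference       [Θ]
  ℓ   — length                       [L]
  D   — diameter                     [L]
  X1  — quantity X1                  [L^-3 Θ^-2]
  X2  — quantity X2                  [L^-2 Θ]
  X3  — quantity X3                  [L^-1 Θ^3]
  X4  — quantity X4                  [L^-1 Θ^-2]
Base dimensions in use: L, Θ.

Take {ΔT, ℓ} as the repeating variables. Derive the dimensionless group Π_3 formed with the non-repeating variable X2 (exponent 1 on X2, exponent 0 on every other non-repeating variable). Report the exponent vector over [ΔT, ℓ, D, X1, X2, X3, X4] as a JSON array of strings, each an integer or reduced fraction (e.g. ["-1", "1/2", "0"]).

Dimensional matrix (L×Θ by ΔT×ℓ×D×X1×X2×X3×X4):
  L: [ 0  1  1 -3 -2 -1 -1]
  Θ: [ 1  0  0 -2  1  3 -2]
Row reduction gives pivot columns ΔT,ℓ; rank = 2
Pivot set = {ΔT,ℓ}, free = {D,X1,X2,X3,X4}
RREF:
  r0: [   1    0    0   -2    1    3   -2]
  r1: [   0    1    1   -3   -2   -1   -1]
Fix exponent of X2 at 1, D at 0, X1 at 0, X3 at 0, X4 at 0; solve each RREF row for its pivot's exponent:
  r0: exp(ΔT) + (1)·1 = 0 ⇒ exp(ΔT) = -1
  r1: exp(ℓ) + (-2)·1 = 0 ⇒ exp(ℓ) = 2
Π_3 = ΔT^-1 · ℓ^2 · X2

["-1", "2", "0", "0", "1", "0", "0"]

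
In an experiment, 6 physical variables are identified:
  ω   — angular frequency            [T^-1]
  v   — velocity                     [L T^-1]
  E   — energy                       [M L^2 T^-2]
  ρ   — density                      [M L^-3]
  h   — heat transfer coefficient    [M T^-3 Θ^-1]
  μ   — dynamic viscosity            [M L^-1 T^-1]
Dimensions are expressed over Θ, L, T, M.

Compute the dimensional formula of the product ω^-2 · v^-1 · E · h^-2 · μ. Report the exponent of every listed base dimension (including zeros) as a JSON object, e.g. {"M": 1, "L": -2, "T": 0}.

Dimensional matrix (Θ×L×T×M by ω×v×E×ρ×h×μ):
  Θ: [ 0  0  0  0 -1  0]
  L: [ 0  1  2 -3  0 -1]
  T: [-1 -1 -2  0 -3 -1]
  M: [ 0  0  1  1  1  1]
  [Θ]: (-2)·0+(-1)·0+(1)·0+(-2)·-1+(1)·0 = 2
  [L]: (-2)·0+(-1)·1+(1)·2+(-2)·0+(1)·-1 = 0
  [T]: (-2)·-1+(-1)·-1+(1)·-2+(-2)·-3+(1)·-1 = 6
  [M]: (-2)·0+(-1)·0+(1)·1+(-2)·1+(1)·1 = 0
⇒ Θ^2 T^6

{"Θ": 2, "L": 0, "T": 6, "M": 0}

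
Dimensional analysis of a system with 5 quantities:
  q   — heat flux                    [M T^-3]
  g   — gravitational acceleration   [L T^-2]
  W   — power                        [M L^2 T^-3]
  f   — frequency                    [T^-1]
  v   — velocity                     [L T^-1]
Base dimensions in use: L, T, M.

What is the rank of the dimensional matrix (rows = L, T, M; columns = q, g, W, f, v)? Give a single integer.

Write exponents as rows L,T,M / cols q,g,W,f,v:
  L: [ 0  1  2  0  1]
  T: [-3 -2 -3 -1 -1]
  M: [ 1  0  1  0  0]
RREF → pivots at {q,g,W} ⇒ r = 3

3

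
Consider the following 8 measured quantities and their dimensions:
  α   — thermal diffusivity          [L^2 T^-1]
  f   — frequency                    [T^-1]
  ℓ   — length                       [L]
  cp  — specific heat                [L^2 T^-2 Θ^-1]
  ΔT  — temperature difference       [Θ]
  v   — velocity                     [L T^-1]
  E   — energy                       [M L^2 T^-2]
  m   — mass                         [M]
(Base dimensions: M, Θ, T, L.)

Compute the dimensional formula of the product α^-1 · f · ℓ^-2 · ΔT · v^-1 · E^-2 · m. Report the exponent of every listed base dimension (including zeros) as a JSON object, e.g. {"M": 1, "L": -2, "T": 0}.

{"M": -1, "Θ": 1, "T": 5, "L": -9}

Dimensional matrix (M×Θ×T×L by α×f×ℓ×cp×ΔT×v×E×m):
  M: [ 0  0  0  0  0  0  1  1]
  Θ: [ 0  0  0 -1  1  0  0  0]
  T: [-1 -1  0 -2  0 -1 -2  0]
  L: [ 2  0  1  2  0  1  2  0]
  [M]: (-1)·0+(1)·0+(-2)·0+(1)·0+(-1)·0+(-2)·1+(1)·1 = -1
  [Θ]: (-1)·0+(1)·0+(-2)·0+(1)·1+(-1)·0+(-2)·0+(1)·0 = 1
  [T]: (-1)·-1+(1)·-1+(-2)·0+(1)·0+(-1)·-1+(-2)·-2+(1)·0 = 5
  [L]: (-1)·2+(1)·0+(-2)·1+(1)·0+(-1)·1+(-2)·2+(1)·0 = -9
⇒ M^-1 Θ T^5 L^-9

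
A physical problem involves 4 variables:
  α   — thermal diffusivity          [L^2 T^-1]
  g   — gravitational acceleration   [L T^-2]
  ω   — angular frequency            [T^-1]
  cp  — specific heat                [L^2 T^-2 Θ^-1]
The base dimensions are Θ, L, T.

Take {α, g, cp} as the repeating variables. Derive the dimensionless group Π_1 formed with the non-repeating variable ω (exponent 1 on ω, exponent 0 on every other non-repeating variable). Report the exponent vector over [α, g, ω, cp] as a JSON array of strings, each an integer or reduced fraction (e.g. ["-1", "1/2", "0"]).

["1/3", "-2/3", "1", "0"]

Dimensional matrix (Θ×L×T by α×g×ω×cp):
  Θ: [ 0  0  0 -1]
  L: [ 2  1  0  2]
  T: [-1 -2 -1 -2]
Row reduction gives pivot columns α,g,cp; rank = 3
Repeat: α,g,cp; free: ω
RREF:
  r0: [   1    0 -1/3    0]
  r1: [   0    1  2/3    0]
  r2: [   0    0    0    1]
Fix exponent of ω at 1; solve each RREF row for its pivot's exponent:
  r0: exp(α) + (-1/3)·1 = 0 ⇒ exp(α) = 1/3
  r1: exp(g) + (2/3)·1 = 0 ⇒ exp(g) = -2/3
  r2: exp(cp) + (0)·1 = 0 ⇒ exp(cp) = 0
Π_1 = α^(1/3) · g^(-2/3) · ω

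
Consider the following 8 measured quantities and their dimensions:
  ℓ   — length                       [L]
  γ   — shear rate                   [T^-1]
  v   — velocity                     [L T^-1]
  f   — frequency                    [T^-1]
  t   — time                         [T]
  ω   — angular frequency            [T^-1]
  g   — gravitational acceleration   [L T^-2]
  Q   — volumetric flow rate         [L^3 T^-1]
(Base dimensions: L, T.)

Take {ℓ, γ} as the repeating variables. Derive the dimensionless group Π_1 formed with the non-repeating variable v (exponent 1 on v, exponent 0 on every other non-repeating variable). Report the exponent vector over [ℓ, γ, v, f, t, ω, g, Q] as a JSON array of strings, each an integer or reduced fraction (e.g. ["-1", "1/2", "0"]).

["-1", "-1", "1", "0", "0", "0", "0", "0"]

Exponent matrix [L,T] × [ℓ,γ,v,f,t,ω,g,Q]:
  L: [ 1  0  1  0  0  0  1  3]
  T: [ 0 -1 -1 -1  1 -1 -2 -1]
RREF → pivots at {ℓ,γ} ⇒ r = 2
Repeat: ℓ,γ; free: v,f,t,ω,g,Q
RREF:
  r0: [   1    0    1    0    0    0    1    3]
  r1: [   0    1    1    1   -1    1    2    1]
Fix exponent of v at 1, f at 0, t at 0, ω at 0, g at 0, Q at 0; solve each RREF row for its pivot's exponent:
  r0: exp(ℓ) + (1)·1 = 0 ⇒ exp(ℓ) = -1
  r1: exp(γ) + (1)·1 = 0 ⇒ exp(γ) = -1
Π_1 = ℓ^-1 · γ^-1 · v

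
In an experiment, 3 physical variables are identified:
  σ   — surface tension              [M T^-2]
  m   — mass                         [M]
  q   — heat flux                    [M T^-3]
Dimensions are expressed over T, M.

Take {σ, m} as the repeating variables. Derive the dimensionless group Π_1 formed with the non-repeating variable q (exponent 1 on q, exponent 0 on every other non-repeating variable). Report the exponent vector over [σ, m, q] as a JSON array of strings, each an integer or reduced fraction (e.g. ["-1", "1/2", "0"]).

["-3/2", "1/2", "1"]

Exponent matrix [T,M] × [σ,m,q]:
  T: [-2  0 -3]
  M: [ 1  1  1]
RREF → pivots at {σ,m} ⇒ r = 2
Repeat: σ,m; free: q
RREF:
  r0: [   1    0  3/2]
  r1: [   0    1 -1/2]
Fix exponent of q at 1; solve each RREF row for its pivot's exponent:
  r0: exp(σ) + (3/2)·1 = 0 ⇒ exp(σ) = -3/2
  r1: exp(m) + (-1/2)·1 = 0 ⇒ exp(m) = 1/2
Π_1 = σ^(-3/2) · m^(1/2) · q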